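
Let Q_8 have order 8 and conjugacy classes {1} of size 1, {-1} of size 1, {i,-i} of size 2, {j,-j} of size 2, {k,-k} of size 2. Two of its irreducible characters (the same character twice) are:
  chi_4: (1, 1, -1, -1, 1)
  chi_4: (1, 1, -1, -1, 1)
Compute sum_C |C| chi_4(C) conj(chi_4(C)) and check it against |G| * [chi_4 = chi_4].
Sum = 8 = |G| = 8; so <chi_4, chi_4> = 1 (norm-1 confirms irreducibility).

Justification: Compute term by term over conjugacy classes (|C| * chi_4(C) * conj(chi_4(C))):
  1*(1)*conj(1) + 1*(1)*conj(1) + 2*(-1)*conj(-1) + 2*(-1)*conj(-1) + 2*(1)*conj(1)
  = (1) + (1) + (2) + (2) + (2)
  = 8.
Dividing by |G| = 8 gives 8/8 = 1, matching the row-orthogonality relation <chi_4, chi_4> = [chi_4 = chi_4].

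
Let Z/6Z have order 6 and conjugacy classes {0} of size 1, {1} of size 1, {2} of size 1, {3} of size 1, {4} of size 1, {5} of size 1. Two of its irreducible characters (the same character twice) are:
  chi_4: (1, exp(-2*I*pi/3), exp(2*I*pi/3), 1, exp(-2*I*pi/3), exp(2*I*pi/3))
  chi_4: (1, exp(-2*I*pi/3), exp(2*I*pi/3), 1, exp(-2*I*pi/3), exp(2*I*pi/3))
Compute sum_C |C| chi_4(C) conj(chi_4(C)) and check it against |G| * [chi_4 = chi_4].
Sum = 6 = |G| = 6; so <chi_4, chi_4> = 1 (norm-1 confirms irreducibility).

Proof sketch: Compute term by term over conjugacy classes (|C| * chi_4(C) * conj(chi_4(C))):
  1*(1)*conj(1) + 1*(exp(-2*I*pi/3))*conj(exp(-2*I*pi/3)) + 1*(exp(2*I*pi/3))*conj(exp(2*I*pi/3)) + 1*(1)*conj(1) + 1*(exp(-2*I*pi/3))*conj(exp(-2*I*pi/3)) + 1*(exp(2*I*pi/3))*conj(exp(2*I*pi/3))
  = (1) + (1) + (1) + (1) + (1) + (1)
  = 6.
(Exp terms are combined using exp(i*s)*conj(exp(i*t)) = exp(i*(s-t)), and sums of them are collapsed using the identity that for every m > 1 the m distinct m-th roots of unity sum to 0, e.g. 1 + exp(2*I*pi/3) + exp(-2*I*pi/3) = 0.)
Dividing by |G| = 6 gives 6/6 = 1, matching the row-orthogonality relation <chi_4, chi_4> = [chi_4 = chi_4].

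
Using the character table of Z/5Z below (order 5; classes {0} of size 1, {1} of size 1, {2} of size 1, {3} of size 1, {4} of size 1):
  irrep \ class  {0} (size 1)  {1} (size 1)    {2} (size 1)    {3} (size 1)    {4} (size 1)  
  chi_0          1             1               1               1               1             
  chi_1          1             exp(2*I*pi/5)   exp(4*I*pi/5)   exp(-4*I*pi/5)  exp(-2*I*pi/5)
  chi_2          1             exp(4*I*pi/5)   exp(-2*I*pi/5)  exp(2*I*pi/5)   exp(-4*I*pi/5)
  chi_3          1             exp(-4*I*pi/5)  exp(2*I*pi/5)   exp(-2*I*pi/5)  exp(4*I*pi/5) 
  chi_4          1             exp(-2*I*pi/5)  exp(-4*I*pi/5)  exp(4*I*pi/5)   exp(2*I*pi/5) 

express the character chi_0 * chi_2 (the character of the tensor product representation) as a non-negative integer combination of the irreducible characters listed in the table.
chi_0 tensor chi_2 = chi_2 (all other irreducibles have multiplicity 0).

Proof sketch: The character of a tensor product is the pointwise product (chi_0 * chi_2)(C) = chi_0(C) * chi_2(C):
  {0}: (1)*(1), {1}: (1)*(exp(4*I*pi/5)), {2}: (1)*(exp(-2*I*pi/5)), {3}: (1)*(exp(2*I*pi/5)), {4}: (1)*(exp(-4*I*pi/5))
so (chi_0 * chi_2) takes values
  {0} -> 1, {1} -> exp(4*I*pi/5), {2} -> exp(-2*I*pi/5), {3} -> exp(2*I*pi/5), {4} -> exp(-4*I*pi/5).
Now take the inner product of this character with each irreducible chi from the table, <chi_0*chi_2, chi> = (1/5) sum_C |C| (chi_0*chi_2)(C) conj(chi(C)):
  <chi_0*chi_2, chi_0> = (1/5)[1*(1)*conj(1) + 1*(exp(4*I*pi/5))*conj(1) + 1*(exp(-2*I*pi/5))*conj(1) + 1*(exp(2*I*pi/5))*conj(1) + 1*(exp(-4*I*pi/5))*conj(1)]
      = (1/5)[(1) + (exp(4*I*pi/5)) + (exp(-2*I*pi/5)) + (exp(2*I*pi/5)) + (exp(-4*I*pi/5))] = 0/5 = 0
  <chi_0*chi_2, chi_1> = (1/5)[1*(1)*conj(1) + 1*(exp(4*I*pi/5))*conj(exp(2*I*pi/5)) + 1*(exp(-2*I*pi/5))*conj(exp(4*I*pi/5)) + 1*(exp(2*I*pi/5))*conj(exp(-4*I*pi/5)) + 1*(exp(-4*I*pi/5))*conj(exp(-2*I*pi/5))]
      = (1/5)[(1) + (exp(2*I*pi/5)) + (exp(4*I*pi/5)) + (exp(-4*I*pi/5)) + (exp(-2*I*pi/5))] = 0/5 = 0
  <chi_0*chi_2, chi_2> = (1/5)[1*(1)*conj(1) + 1*(exp(4*I*pi/5))*conj(exp(4*I*pi/5)) + 1*(exp(-2*I*pi/5))*conj(exp(-2*I*pi/5)) + 1*(exp(2*I*pi/5))*conj(exp(2*I*pi/5)) + 1*(exp(-4*I*pi/5))*conj(exp(-4*I*pi/5))]
      = (1/5)[(1) + (1) + (1) + (1) + (1)] = 5/5 = 1
  <chi_0*chi_2, chi_3> = (1/5)[1*(1)*conj(1) + 1*(exp(4*I*pi/5))*conj(exp(-4*I*pi/5)) + 1*(exp(-2*I*pi/5))*conj(exp(2*I*pi/5)) + 1*(exp(2*I*pi/5))*conj(exp(-2*I*pi/5)) + 1*(exp(-4*I*pi/5))*conj(exp(4*I*pi/5))]
      = (1/5)[(1) + (exp(-2*I*pi/5)) + (exp(-4*I*pi/5)) + (exp(4*I*pi/5)) + (exp(2*I*pi/5))] = 0/5 = 0
  <chi_0*chi_2, chi_4> = (1/5)[1*(1)*conj(1) + 1*(exp(4*I*pi/5))*conj(exp(-2*I*pi/5)) + 1*(exp(-2*I*pi/5))*conj(exp(-4*I*pi/5)) + 1*(exp(2*I*pi/5))*conj(exp(4*I*pi/5)) + 1*(exp(-4*I*pi/5))*conj(exp(2*I*pi/5))]
      = (1/5)[(1) + (exp(-4*I*pi/5)) + (exp(2*I*pi/5)) + (exp(-2*I*pi/5)) + (exp(4*I*pi/5))] = 0/5 = 0
(Exp terms are combined using exp(i*s)*conj(exp(i*t)) = exp(i*(s-t)), and sums of them are collapsed using the identity that for every m > 1 the m distinct m-th roots of unity sum to 0, e.g. 1 + exp(2*I*pi/3) + exp(-2*I*pi/3) = 0.)
Hence the multiplicities are chi_2: 1. Dimension check: dim(chi_0)*dim(chi_2) = 1*1 = 1 and sum (mult * dim) = 1*1 = 1.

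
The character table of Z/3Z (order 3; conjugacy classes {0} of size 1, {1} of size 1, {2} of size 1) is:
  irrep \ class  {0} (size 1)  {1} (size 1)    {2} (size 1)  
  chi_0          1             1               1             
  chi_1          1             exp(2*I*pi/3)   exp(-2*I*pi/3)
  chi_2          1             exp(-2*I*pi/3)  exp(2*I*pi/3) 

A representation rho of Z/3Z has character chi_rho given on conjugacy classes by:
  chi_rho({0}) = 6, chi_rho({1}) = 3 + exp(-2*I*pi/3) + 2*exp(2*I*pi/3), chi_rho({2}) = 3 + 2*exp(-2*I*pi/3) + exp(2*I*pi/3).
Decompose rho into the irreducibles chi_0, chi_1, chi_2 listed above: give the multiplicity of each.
Multiplicities: chi_0: 3, chi_1: 2, chi_2: 1.

Use <chi_rho, chi> = (1/|G|) sum_C |C| * chi_rho(C) * conj(chi(C)) with |G| = 3 for each irreducible chi in the table:
  <chi_rho, chi_0> = (1/3)[1*(6)*conj(1) + 1*(3 + exp(-2*I*pi/3) + 2*exp(2*I*pi/3))*conj(1) + 1*(3 + 2*exp(-2*I*pi/3) + exp(2*I*pi/3))*conj(1)]
      = (1/3)[(6) + (3 + exp(-2*I*pi/3) + 2*exp(2*I*pi/3)) + (3 + 2*exp(-2*I*pi/3) + exp(2*I*pi/3))] = 9/3 = 3
  <chi_rho, chi_1> = (1/3)[1*(6)*conj(1) + 1*(3 + exp(-2*I*pi/3) + 2*exp(2*I*pi/3))*conj(exp(2*I*pi/3)) + 1*(3 + 2*exp(-2*I*pi/3) + exp(2*I*pi/3))*conj(exp(-2*I*pi/3))]
      = (1/3)[(6) + (2 + 3*exp(-2*I*pi/3) + exp(2*I*pi/3)) + (2 + exp(-2*I*pi/3) + 3*exp(2*I*pi/3))] = 6/3 = 2
  <chi_rho, chi_2> = (1/3)[1*(6)*conj(1) + 1*(3 + exp(-2*I*pi/3) + 2*exp(2*I*pi/3))*conj(exp(-2*I*pi/3)) + 1*(3 + 2*exp(-2*I*pi/3) + exp(2*I*pi/3))*conj(exp(2*I*pi/3))]
      = (1/3)[(6) + (1 + 2*exp(-2*I*pi/3) + 3*exp(2*I*pi/3)) + (1 + 3*exp(-2*I*pi/3) + 2*exp(2*I*pi/3))] = 3/3 = 1
(Exp terms are combined using exp(i*s)*conj(exp(i*t)) = exp(i*(s-t)), and sums of them are collapsed using the identity that for every m > 1 the m distinct m-th roots of unity sum to 0, e.g. 1 + exp(2*I*pi/3) + exp(-2*I*pi/3) = 0.)
Dimension check: dim(rho) = sum (mult * dim) = 3*1 + 2*1 + 1*1 = 6 = chi_rho(e) = 6.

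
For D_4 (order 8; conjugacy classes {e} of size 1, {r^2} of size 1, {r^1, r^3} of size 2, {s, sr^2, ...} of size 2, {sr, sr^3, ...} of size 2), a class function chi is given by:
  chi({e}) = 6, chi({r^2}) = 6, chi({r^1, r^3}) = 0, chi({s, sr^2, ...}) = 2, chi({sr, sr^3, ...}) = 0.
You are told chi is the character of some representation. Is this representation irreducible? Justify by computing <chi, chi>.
Not irreducible (reducible): <chi, chi> = 10 > 1.

Explanation: <chi, chi> = (1/|G|) sum_C |C| * |chi(C)|^2 = (1/8)[1*|6|^2 + 1*|6|^2 + 2*|0|^2 + 2*|2|^2 + 2*|0|^2]
  = (1/8)[(36) + (36) + (0) + (8) + (0)] = 80/8 = 10.
A character is irreducible iff <chi, chi> = 1, so this representation is reducible.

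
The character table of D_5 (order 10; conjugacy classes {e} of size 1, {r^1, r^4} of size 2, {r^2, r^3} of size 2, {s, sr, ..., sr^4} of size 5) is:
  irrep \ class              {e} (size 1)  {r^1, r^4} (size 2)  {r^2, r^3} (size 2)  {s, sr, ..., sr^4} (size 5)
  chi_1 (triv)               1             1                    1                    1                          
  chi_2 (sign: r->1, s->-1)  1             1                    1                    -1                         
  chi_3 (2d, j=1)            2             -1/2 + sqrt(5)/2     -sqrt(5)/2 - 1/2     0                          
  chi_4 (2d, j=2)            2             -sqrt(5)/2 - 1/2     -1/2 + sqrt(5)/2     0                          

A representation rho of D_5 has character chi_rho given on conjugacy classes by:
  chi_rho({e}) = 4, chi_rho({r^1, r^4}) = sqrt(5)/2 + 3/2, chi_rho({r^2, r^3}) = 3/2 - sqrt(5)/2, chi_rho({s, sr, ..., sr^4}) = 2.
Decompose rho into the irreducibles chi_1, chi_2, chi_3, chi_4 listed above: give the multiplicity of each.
Multiplicities: chi_1: 2, chi_2: 0, chi_3: 1, chi_4: 0.

Working: Use <chi_rho, chi> = (1/|G|) sum_C |C| * chi_rho(C) * conj(chi(C)) with |G| = 10 for each irreducible chi in the table:
  <chi_rho, chi_1> = (1/10)[1*(4)*conj(1) + 2*(sqrt(5)/2 + 3/2)*conj(1) + 2*(3/2 - sqrt(5)/2)*conj(1) + 5*(2)*conj(1)]
      = (1/10)[(4) + (sqrt(5) + 3) + (3 - sqrt(5)) + (10)] = 20/10 = 2
  <chi_rho, chi_2> = (1/10)[1*(4)*conj(1) + 2*(sqrt(5)/2 + 3/2)*conj(1) + 2*(3/2 - sqrt(5)/2)*conj(1) + 5*(2)*conj(-1)]
      = (1/10)[(4) + (sqrt(5) + 3) + (3 - sqrt(5)) + (-10)] = 0/10 = 0
  <chi_rho, chi_3> = (1/10)[1*(4)*conj(2) + 2*(sqrt(5)/2 + 3/2)*conj(-1/2 + sqrt(5)/2) + 2*(3/2 - sqrt(5)/2)*conj(-sqrt(5)/2 - 1/2) + 5*(2)*conj(0)]
      = (1/10)[(8) + (1 + sqrt(5)) + (1 - sqrt(5)) + (0)] = 10/10 = 1
  <chi_rho, chi_4> = (1/10)[1*(4)*conj(2) + 2*(sqrt(5)/2 + 3/2)*conj(-sqrt(5)/2 - 1/2) + 2*(3/2 - sqrt(5)/2)*conj(-1/2 + sqrt(5)/2) + 5*(2)*conj(0)]
      = (1/10)[(8) + (-2*sqrt(5) - 4) + (-4 + 2*sqrt(5)) + (0)] = 0/10 = 0
Dimension check: dim(rho) = sum (mult * dim) = 2*1 + 0*1 + 1*2 + 0*2 = 4 = chi_rho(e) = 4.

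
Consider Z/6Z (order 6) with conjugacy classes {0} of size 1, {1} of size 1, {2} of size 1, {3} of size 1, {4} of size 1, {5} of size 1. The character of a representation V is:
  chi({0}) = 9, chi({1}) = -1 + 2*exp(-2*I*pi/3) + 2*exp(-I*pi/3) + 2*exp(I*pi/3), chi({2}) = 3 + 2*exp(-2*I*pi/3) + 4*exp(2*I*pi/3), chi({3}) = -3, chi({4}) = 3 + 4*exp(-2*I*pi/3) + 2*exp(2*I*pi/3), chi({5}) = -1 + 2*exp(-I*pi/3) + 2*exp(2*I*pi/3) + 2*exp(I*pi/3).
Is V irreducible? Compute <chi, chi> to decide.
Not irreducible (reducible): <chi, chi> = 17 > 1.

Explanation: <chi, chi> = (1/|G|) sum_C |C| * |chi(C)|^2 = (1/6)[1*|9|^2 + 1*|-1 + 2*exp(-2*I*pi/3) + 2*exp(-I*pi/3) + 2*exp(I*pi/3)|^2 + 1*|3 + 2*exp(-2*I*pi/3) + 4*exp(2*I*pi/3)|^2 + 1*|-3|^2 + 1*|3 + 4*exp(-2*I*pi/3) + 2*exp(2*I*pi/3)|^2 + 1*|-1 + 2*exp(-I*pi/3) + 2*exp(2*I*pi/3) + 2*exp(I*pi/3)|^2]
  = (1/6)[(81) + (3) + (3) + (9) + (3) + (3)] = 102/6 = 17.
(Exp terms are combined using exp(i*s)*conj(exp(i*t)) = exp(i*(s-t)), and sums of them are collapsed using the identity that for every m > 1 the m distinct m-th roots of unity sum to 0, e.g. 1 + exp(2*I*pi/3) + exp(-2*I*pi/3) = 0.)
A character is irreducible iff <chi, chi> = 1, so this representation is reducible.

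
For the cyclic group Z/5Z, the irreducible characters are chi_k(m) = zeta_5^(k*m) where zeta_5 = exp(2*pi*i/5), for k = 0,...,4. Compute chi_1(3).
chi_1(3) = zeta_5^3 = exp(-4*I*pi/5)

Explanation: chi_1(3) = zeta_5^(1*3) = zeta_5^3. Since zeta_5^5 = 1, this equals zeta_5^3 = exp(2*pi*i*3/5) = exp(-4*I*pi/5).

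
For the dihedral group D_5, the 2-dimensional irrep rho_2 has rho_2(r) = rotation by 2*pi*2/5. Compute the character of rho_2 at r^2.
chi_{rho_2}(r^2) = 2*cos(2*pi*2*2/5) = -1/2 + sqrt(5)/2

Derivation: rho_2(r^2) is rotation by angle 2*pi*2*2/5, whose trace is 2*cos(2*pi*2*2/5) = -1/2 + sqrt(5)/2.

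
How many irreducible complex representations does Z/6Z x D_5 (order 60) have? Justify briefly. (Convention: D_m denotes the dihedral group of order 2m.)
24

Argument: The number of irreducible complex representations of a finite group equals its number of conjugacy classes. For a direct product, #classes(G x H) = #classes(G) * #classes(H). Z/6Z has 6 classes (abelian), D_5 has 4 classes, so 6 * 4 = 24, so Z/6Z x D_5 (order 60) has exactly 24 irreducible complex representations.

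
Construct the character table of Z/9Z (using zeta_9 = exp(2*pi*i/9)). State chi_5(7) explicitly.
Character table of Z/9Z (irreps indexed chi_0,...,chi_8 with chi_k(m) = zeta_9^(k*m), zeta_9 = exp(2*pi*i/9)):
  irrep \ class  {0} (size 1)  {1} (size 1)    {2} (size 1)    {3} (size 1)    {4} (size 1)    {5} (size 1)    {6} (size 1)    {7} (size 1)    {8} (size 1)  
  chi_0          1             1               1               1               1               1               1               1               1             
  chi_1          1             exp(2*I*pi/9)   exp(4*I*pi/9)   exp(2*I*pi/3)   exp(8*I*pi/9)   exp(-8*I*pi/9)  exp(-2*I*pi/3)  exp(-4*I*pi/9)  exp(-2*I*pi/9)
  chi_2          1             exp(4*I*pi/9)   exp(8*I*pi/9)   exp(-2*I*pi/3)  exp(-2*I*pi/9)  exp(2*I*pi/9)   exp(2*I*pi/3)   exp(-8*I*pi/9)  exp(-4*I*pi/9)
  chi_3          1             exp(2*I*pi/3)   exp(-2*I*pi/3)  1               exp(2*I*pi/3)   exp(-2*I*pi/3)  1               exp(2*I*pi/3)   exp(-2*I*pi/3)
  chi_4          1             exp(8*I*pi/9)   exp(-2*I*pi/9)  exp(2*I*pi/3)   exp(-4*I*pi/9)  exp(4*I*pi/9)   exp(-2*I*pi/3)  exp(2*I*pi/9)   exp(-8*I*pi/9)
  chi_5          1             exp(-8*I*pi/9)  exp(2*I*pi/9)   exp(-2*I*pi/3)  exp(4*I*pi/9)   exp(-4*I*pi/9)  exp(2*I*pi/3)   exp(-2*I*pi/9)  exp(8*I*pi/9) 
  chi_6          1             exp(-2*I*pi/3)  exp(2*I*pi/3)   1               exp(-2*I*pi/3)  exp(2*I*pi/3)   1               exp(-2*I*pi/3)  exp(2*I*pi/3) 
  chi_7          1             exp(-4*I*pi/9)  exp(-8*I*pi/9)  exp(2*I*pi/3)   exp(2*I*pi/9)   exp(-2*I*pi/9)  exp(-2*I*pi/3)  exp(8*I*pi/9)   exp(4*I*pi/9) 
  chi_8          1             exp(-2*I*pi/9)  exp(-4*I*pi/9)  exp(-2*I*pi/3)  exp(-8*I*pi/9)  exp(8*I*pi/9)   exp(2*I*pi/3)   exp(4*I*pi/9)   exp(2*I*pi/9) 

Spot check: chi_5(7) = zeta_9^(5*7) = zeta_9^35 = exp(-2*I*pi/9).

Derivation: Z/9Z is abelian, so all 9 irreducible complex representations are 1-dimensional. They are given by chi_k(m) = zeta_9^(k*m) for k = 0,...,8. Row orthogonality: sum_m chi_k(m) conj(chi_l(m)) = 9 * [k = l].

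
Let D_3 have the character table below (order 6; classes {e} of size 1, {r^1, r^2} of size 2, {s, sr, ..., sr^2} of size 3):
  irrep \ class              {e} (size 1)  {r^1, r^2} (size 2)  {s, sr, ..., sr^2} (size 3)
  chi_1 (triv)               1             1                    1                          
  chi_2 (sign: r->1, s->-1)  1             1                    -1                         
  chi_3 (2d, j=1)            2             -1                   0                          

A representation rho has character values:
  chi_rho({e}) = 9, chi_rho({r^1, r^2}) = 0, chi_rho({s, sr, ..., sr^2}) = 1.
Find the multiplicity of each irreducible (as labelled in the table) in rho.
Multiplicities: chi_1: 2, chi_2: 1, chi_3: 3.

Why: Use <chi_rho, chi> = (1/|G|) sum_C |C| * chi_rho(C) * conj(chi(C)) with |G| = 6 for each irreducible chi in the table:
  <chi_rho, chi_1> = (1/6)[1*(9)*conj(1) + 2*(0)*conj(1) + 3*(1)*conj(1)]
      = (1/6)[(9) + (0) + (3)] = 12/6 = 2
  <chi_rho, chi_2> = (1/6)[1*(9)*conj(1) + 2*(0)*conj(1) + 3*(1)*conj(-1)]
      = (1/6)[(9) + (0) + (-3)] = 6/6 = 1
  <chi_rho, chi_3> = (1/6)[1*(9)*conj(2) + 2*(0)*conj(-1) + 3*(1)*conj(0)]
      = (1/6)[(18) + (0) + (0)] = 18/6 = 3
Dimension check: dim(rho) = sum (mult * dim) = 2*1 + 1*1 + 3*2 = 9 = chi_rho(e) = 9.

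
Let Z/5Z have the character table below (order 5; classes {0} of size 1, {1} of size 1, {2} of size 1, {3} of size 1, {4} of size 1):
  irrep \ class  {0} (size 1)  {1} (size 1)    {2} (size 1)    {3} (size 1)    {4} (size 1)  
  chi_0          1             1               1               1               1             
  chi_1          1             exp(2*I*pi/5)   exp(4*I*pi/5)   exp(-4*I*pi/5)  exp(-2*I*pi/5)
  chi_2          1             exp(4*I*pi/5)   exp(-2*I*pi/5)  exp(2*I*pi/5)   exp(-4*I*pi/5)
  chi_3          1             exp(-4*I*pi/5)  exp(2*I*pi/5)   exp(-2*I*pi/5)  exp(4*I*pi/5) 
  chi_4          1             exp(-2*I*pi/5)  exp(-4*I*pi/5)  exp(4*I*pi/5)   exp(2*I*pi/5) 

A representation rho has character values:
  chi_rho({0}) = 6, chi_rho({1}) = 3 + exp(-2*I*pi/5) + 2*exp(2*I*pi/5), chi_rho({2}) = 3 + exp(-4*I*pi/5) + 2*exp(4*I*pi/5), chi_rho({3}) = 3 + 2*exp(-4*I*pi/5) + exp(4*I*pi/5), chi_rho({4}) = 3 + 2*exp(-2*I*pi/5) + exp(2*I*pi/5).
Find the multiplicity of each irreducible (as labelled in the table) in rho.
Multiplicities: chi_0: 3, chi_1: 2, chi_2: 0, chi_3: 0, chi_4: 1.

Justification: Use <chi_rho, chi> = (1/|G|) sum_C |C| * chi_rho(C) * conj(chi(C)) with |G| = 5 for each irreducible chi in the table:
  <chi_rho, chi_0> = (1/5)[1*(6)*conj(1) + 1*(3 + exp(-2*I*pi/5) + 2*exp(2*I*pi/5))*conj(1) + 1*(3 + exp(-4*I*pi/5) + 2*exp(4*I*pi/5))*conj(1) + 1*(3 + 2*exp(-4*I*pi/5) + exp(4*I*pi/5))*conj(1) + 1*(3 + 2*exp(-2*I*pi/5) + exp(2*I*pi/5))*conj(1)]
      = (1/5)[(6) + (3 + exp(-2*I*pi/5) + 2*exp(2*I*pi/5)) + (3 + exp(-4*I*pi/5) + 2*exp(4*I*pi/5)) + (3 + 2*exp(-4*I*pi/5) + exp(4*I*pi/5)) + (3 + 2*exp(-2*I*pi/5) + exp(2*I*pi/5))] = 15/5 = 3
  <chi_rho, chi_1> = (1/5)[1*(6)*conj(1) + 1*(3 + exp(-2*I*pi/5) + 2*exp(2*I*pi/5))*conj(exp(2*I*pi/5)) + 1*(3 + exp(-4*I*pi/5) + 2*exp(4*I*pi/5))*conj(exp(4*I*pi/5)) + 1*(3 + 2*exp(-4*I*pi/5) + exp(4*I*pi/5))*conj(exp(-4*I*pi/5)) + 1*(3 + 2*exp(-2*I*pi/5) + exp(2*I*pi/5))*conj(exp(-2*I*pi/5))]
      = (1/5)[(6) + (2 + 3*exp(-2*I*pi/5) + exp(-4*I*pi/5)) + (2 + 3*exp(-4*I*pi/5) + exp(2*I*pi/5)) + (2 + exp(-2*I*pi/5) + 3*exp(4*I*pi/5)) + (2 + exp(4*I*pi/5) + 3*exp(2*I*pi/5))] = 10/5 = 2
  <chi_rho, chi_2> = (1/5)[1*(6)*conj(1) + 1*(3 + exp(-2*I*pi/5) + 2*exp(2*I*pi/5))*conj(exp(4*I*pi/5)) + 1*(3 + exp(-4*I*pi/5) + 2*exp(4*I*pi/5))*conj(exp(-2*I*pi/5)) + 1*(3 + 2*exp(-4*I*pi/5) + exp(4*I*pi/5))*conj(exp(2*I*pi/5)) + 1*(3 + 2*exp(-2*I*pi/5) + exp(2*I*pi/5))*conj(exp(-4*I*pi/5))]
      = (1/5)[(6) + (2*exp(-2*I*pi/5) + 3*exp(-4*I*pi/5) + exp(4*I*pi/5)) + (2*exp(-4*I*pi/5) + exp(-2*I*pi/5) + 3*exp(2*I*pi/5)) + (3*exp(-2*I*pi/5) + exp(2*I*pi/5) + 2*exp(4*I*pi/5)) + (exp(-4*I*pi/5) + 3*exp(4*I*pi/5) + 2*exp(2*I*pi/5))] = 0/5 = 0
  <chi_rho, chi_3> = (1/5)[1*(6)*conj(1) + 1*(3 + exp(-2*I*pi/5) + 2*exp(2*I*pi/5))*conj(exp(-4*I*pi/5)) + 1*(3 + exp(-4*I*pi/5) + 2*exp(4*I*pi/5))*conj(exp(2*I*pi/5)) + 1*(3 + 2*exp(-4*I*pi/5) + exp(4*I*pi/5))*conj(exp(-2*I*pi/5)) + 1*(3 + 2*exp(-2*I*pi/5) + exp(2*I*pi/5))*conj(exp(4*I*pi/5))]
      = (1/5)[(6) + (2*exp(-4*I*pi/5) + exp(2*I*pi/5) + 3*exp(4*I*pi/5)) + (3*exp(-2*I*pi/5) + exp(4*I*pi/5) + 2*exp(2*I*pi/5)) + (2*exp(-2*I*pi/5) + exp(-4*I*pi/5) + 3*exp(2*I*pi/5)) + (3*exp(-4*I*pi/5) + exp(-2*I*pi/5) + 2*exp(4*I*pi/5))] = 0/5 = 0
  <chi_rho, chi_4> = (1/5)[1*(6)*conj(1) + 1*(3 + exp(-2*I*pi/5) + 2*exp(2*I*pi/5))*conj(exp(-2*I*pi/5)) + 1*(3 + exp(-4*I*pi/5) + 2*exp(4*I*pi/5))*conj(exp(-4*I*pi/5)) + 1*(3 + 2*exp(-4*I*pi/5) + exp(4*I*pi/5))*conj(exp(4*I*pi/5)) + 1*(3 + 2*exp(-2*I*pi/5) + exp(2*I*pi/5))*conj(exp(2*I*pi/5))]
      = (1/5)[(6) + (1 + 2*exp(4*I*pi/5) + 3*exp(2*I*pi/5)) + (1 + 2*exp(-2*I*pi/5) + 3*exp(4*I*pi/5)) + (1 + 3*exp(-4*I*pi/5) + 2*exp(2*I*pi/5)) + (1 + 3*exp(-2*I*pi/5) + 2*exp(-4*I*pi/5))] = 5/5 = 1
(Exp terms are combined using exp(i*s)*conj(exp(i*t)) = exp(i*(s-t)), and sums of them are collapsed using the identity that for every m > 1 the m distinct m-th roots of unity sum to 0, e.g. 1 + exp(2*I*pi/3) + exp(-2*I*pi/3) = 0.)
Dimension check: dim(rho) = sum (mult * dim) = 3*1 + 2*1 + 0*1 + 0*1 + 1*1 = 6 = chi_rho(e) = 6.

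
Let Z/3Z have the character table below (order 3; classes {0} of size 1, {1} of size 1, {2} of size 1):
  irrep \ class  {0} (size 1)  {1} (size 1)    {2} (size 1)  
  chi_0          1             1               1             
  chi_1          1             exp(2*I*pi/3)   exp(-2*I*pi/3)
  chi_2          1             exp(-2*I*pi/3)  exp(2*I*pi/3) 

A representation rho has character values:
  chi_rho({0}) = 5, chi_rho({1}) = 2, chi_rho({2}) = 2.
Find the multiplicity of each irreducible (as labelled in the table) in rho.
Multiplicities: chi_0: 3, chi_1: 1, chi_2: 1.

Proof sketch: Use <chi_rho, chi> = (1/|G|) sum_C |C| * chi_rho(C) * conj(chi(C)) with |G| = 3 for each irreducible chi in the table:
  <chi_rho, chi_0> = (1/3)[1*(5)*conj(1) + 1*(2)*conj(1) + 1*(2)*conj(1)]
      = (1/3)[(5) + (2) + (2)] = 9/3 = 3
  <chi_rho, chi_1> = (1/3)[1*(5)*conj(1) + 1*(2)*conj(exp(2*I*pi/3)) + 1*(2)*conj(exp(-2*I*pi/3))]
      = (1/3)[(5) + (1 + 3*exp(-2*I*pi/3) + exp(2*I*pi/3)) + (1 + exp(-2*I*pi/3) + 3*exp(2*I*pi/3))] = 3/3 = 1
  <chi_rho, chi_2> = (1/3)[1*(5)*conj(1) + 1*(2)*conj(exp(-2*I*pi/3)) + 1*(2)*conj(exp(2*I*pi/3))]
      = (1/3)[(5) + (1 + exp(-2*I*pi/3) + 3*exp(2*I*pi/3)) + (1 + 3*exp(-2*I*pi/3) + exp(2*I*pi/3))] = 3/3 = 1
(Exp terms are combined using exp(i*s)*conj(exp(i*t)) = exp(i*(s-t)), and sums of them are collapsed using the identity that for every m > 1 the m distinct m-th roots of unity sum to 0, e.g. 1 + exp(2*I*pi/3) + exp(-2*I*pi/3) = 0.)
Dimension check: dim(rho) = sum (mult * dim) = 3*1 + 1*1 + 1*1 = 5 = chi_rho(e) = 5.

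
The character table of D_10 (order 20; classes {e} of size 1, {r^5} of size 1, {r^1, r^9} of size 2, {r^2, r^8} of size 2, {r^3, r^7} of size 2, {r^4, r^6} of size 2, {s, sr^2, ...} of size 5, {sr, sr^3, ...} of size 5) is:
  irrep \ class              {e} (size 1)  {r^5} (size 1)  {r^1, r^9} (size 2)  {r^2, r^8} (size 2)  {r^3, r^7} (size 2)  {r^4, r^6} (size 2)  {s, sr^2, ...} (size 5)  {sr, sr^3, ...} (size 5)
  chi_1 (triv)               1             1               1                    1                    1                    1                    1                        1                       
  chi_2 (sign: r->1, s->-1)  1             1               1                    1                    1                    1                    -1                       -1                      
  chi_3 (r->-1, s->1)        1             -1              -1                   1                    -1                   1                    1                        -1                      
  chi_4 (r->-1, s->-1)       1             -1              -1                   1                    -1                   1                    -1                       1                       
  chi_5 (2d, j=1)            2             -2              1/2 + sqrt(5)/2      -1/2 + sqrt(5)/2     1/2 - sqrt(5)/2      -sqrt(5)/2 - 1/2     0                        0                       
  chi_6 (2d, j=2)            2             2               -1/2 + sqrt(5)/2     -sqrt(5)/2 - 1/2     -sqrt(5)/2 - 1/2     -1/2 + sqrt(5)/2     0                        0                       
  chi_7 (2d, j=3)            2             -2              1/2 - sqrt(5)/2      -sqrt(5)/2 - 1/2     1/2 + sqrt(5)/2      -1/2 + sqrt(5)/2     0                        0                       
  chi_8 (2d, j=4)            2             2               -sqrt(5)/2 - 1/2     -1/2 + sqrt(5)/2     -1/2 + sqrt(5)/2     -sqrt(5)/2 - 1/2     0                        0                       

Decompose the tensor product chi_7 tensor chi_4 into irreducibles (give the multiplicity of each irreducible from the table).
chi_7 tensor chi_4 = chi_6 (all other irreducibles have multiplicity 0).

Proof sketch: The character of a tensor product is the pointwise product (chi_7 * chi_4)(C) = chi_7(C) * chi_4(C):
  {e}: (2)*(1), {r^5}: (-2)*(-1), {r^1, r^9}: (1/2 - sqrt(5)/2)*(-1), {r^2, r^8}: (-sqrt(5)/2 - 1/2)*(1), {r^3, r^7}: (1/2 + sqrt(5)/2)*(-1), {r^4, r^6}: (-1/2 + sqrt(5)/2)*(1), {s, sr^2, ...}: (0)*(-1), {sr, sr^3, ...}: (0)*(1)
so (chi_7 * chi_4) takes values
  {e} -> 2, {r^5} -> 2, {r^1, r^9} -> -1/2 + sqrt(5)/2, {r^2, r^8} -> -sqrt(5)/2 - 1/2, {r^3, r^7} -> -sqrt(5)/2 - 1/2, {r^4, r^6} -> -1/2 + sqrt(5)/2, {s, sr^2, ...} -> 0, {sr, sr^3, ...} -> 0.
Now take the inner product of this character with each irreducible chi from the table, <chi_7*chi_4, chi> = (1/20) sum_C |C| (chi_7*chi_4)(C) conj(chi(C)):
  <chi_7*chi_4, chi_1> = (1/20)[1*(2)*conj(1) + 1*(2)*conj(1) + 2*(-1/2 + sqrt(5)/2)*conj(1) + 2*(-sqrt(5)/2 - 1/2)*conj(1) + 2*(-sqrt(5)/2 - 1/2)*conj(1) + 2*(-1/2 + sqrt(5)/2)*conj(1) + 5*(0)*conj(1) + 5*(0)*conj(1)]
      = (1/20)[(2) + (2) + (-1 + sqrt(5)) + (-sqrt(5) - 1) + (-sqrt(5) - 1) + (-1 + sqrt(5)) + (0) + (0)] = 0/20 = 0
  <chi_7*chi_4, chi_2> = (1/20)[1*(2)*conj(1) + 1*(2)*conj(1) + 2*(-1/2 + sqrt(5)/2)*conj(1) + 2*(-sqrt(5)/2 - 1/2)*conj(1) + 2*(-sqrt(5)/2 - 1/2)*conj(1) + 2*(-1/2 + sqrt(5)/2)*conj(1) + 5*(0)*conj(-1) + 5*(0)*conj(-1)]
      = (1/20)[(2) + (2) + (-1 + sqrt(5)) + (-sqrt(5) - 1) + (-sqrt(5) - 1) + (-1 + sqrt(5)) + (0) + (0)] = 0/20 = 0
  <chi_7*chi_4, chi_3> = (1/20)[1*(2)*conj(1) + 1*(2)*conj(-1) + 2*(-1/2 + sqrt(5)/2)*conj(-1) + 2*(-sqrt(5)/2 - 1/2)*conj(1) + 2*(-sqrt(5)/2 - 1/2)*conj(-1) + 2*(-1/2 + sqrt(5)/2)*conj(1) + 5*(0)*conj(1) + 5*(0)*conj(-1)]
      = (1/20)[(2) + (-2) + (1 - sqrt(5)) + (-sqrt(5) - 1) + (1 + sqrt(5)) + (-1 + sqrt(5)) + (0) + (0)] = 0/20 = 0
  <chi_7*chi_4, chi_4> = (1/20)[1*(2)*conj(1) + 1*(2)*conj(-1) + 2*(-1/2 + sqrt(5)/2)*conj(-1) + 2*(-sqrt(5)/2 - 1/2)*conj(1) + 2*(-sqrt(5)/2 - 1/2)*conj(-1) + 2*(-1/2 + sqrt(5)/2)*conj(1) + 5*(0)*conj(-1) + 5*(0)*conj(1)]
      = (1/20)[(2) + (-2) + (1 - sqrt(5)) + (-sqrt(5) - 1) + (1 + sqrt(5)) + (-1 + sqrt(5)) + (0) + (0)] = 0/20 = 0
  <chi_7*chi_4, chi_5> = (1/20)[1*(2)*conj(2) + 1*(2)*conj(-2) + 2*(-1/2 + sqrt(5)/2)*conj(1/2 + sqrt(5)/2) + 2*(-sqrt(5)/2 - 1/2)*conj(-1/2 + sqrt(5)/2) + 2*(-sqrt(5)/2 - 1/2)*conj(1/2 - sqrt(5)/2) + 2*(-1/2 + sqrt(5)/2)*conj(-sqrt(5)/2 - 1/2) + 5*(0)*conj(0) + 5*(0)*conj(0)]
      = (1/20)[(4) + (-4) + (2) + (-2) + (2) + (-2) + (0) + (0)] = 0/20 = 0
  <chi_7*chi_4, chi_6> = (1/20)[1*(2)*conj(2) + 1*(2)*conj(2) + 2*(-1/2 + sqrt(5)/2)*conj(-1/2 + sqrt(5)/2) + 2*(-sqrt(5)/2 - 1/2)*conj(-sqrt(5)/2 - 1/2) + 2*(-sqrt(5)/2 - 1/2)*conj(-sqrt(5)/2 - 1/2) + 2*(-1/2 + sqrt(5)/2)*conj(-1/2 + sqrt(5)/2) + 5*(0)*conj(0) + 5*(0)*conj(0)]
      = (1/20)[(4) + (4) + (3 - sqrt(5)) + (sqrt(5) + 3) + (sqrt(5) + 3) + (3 - sqrt(5)) + (0) + (0)] = 20/20 = 1
  <chi_7*chi_4, chi_7> = (1/20)[1*(2)*conj(2) + 1*(2)*conj(-2) + 2*(-1/2 + sqrt(5)/2)*conj(1/2 - sqrt(5)/2) + 2*(-sqrt(5)/2 - 1/2)*conj(-sqrt(5)/2 - 1/2) + 2*(-sqrt(5)/2 - 1/2)*conj(1/2 + sqrt(5)/2) + 2*(-1/2 + sqrt(5)/2)*conj(-1/2 + sqrt(5)/2) + 5*(0)*conj(0) + 5*(0)*conj(0)]
      = (1/20)[(4) + (-4) + (-3 + sqrt(5)) + (sqrt(5) + 3) + (-3 - sqrt(5)) + (3 - sqrt(5)) + (0) + (0)] = 0/20 = 0
  <chi_7*chi_4, chi_8> = (1/20)[1*(2)*conj(2) + 1*(2)*conj(2) + 2*(-1/2 + sqrt(5)/2)*conj(-sqrt(5)/2 - 1/2) + 2*(-sqrt(5)/2 - 1/2)*conj(-1/2 + sqrt(5)/2) + 2*(-sqrt(5)/2 - 1/2)*conj(-1/2 + sqrt(5)/2) + 2*(-1/2 + sqrt(5)/2)*conj(-sqrt(5)/2 - 1/2) + 5*(0)*conj(0) + 5*(0)*conj(0)]
      = (1/20)[(4) + (4) + (-2) + (-2) + (-2) + (-2) + (0) + (0)] = 0/20 = 0
Hence the multiplicities are chi_6: 1. Dimension check: dim(chi_7)*dim(chi_4) = 2*1 = 2 and sum (mult * dim) = 1*2 = 2.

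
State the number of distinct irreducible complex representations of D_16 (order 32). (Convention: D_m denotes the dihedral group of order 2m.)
11

The number of irreducible complex representations of a finite group equals its number of conjugacy classes. D_16 has 11 conjugacy classes (n/2 + 3 for n even), so D_16 (order 32) has exactly 11 irreducible complex representations.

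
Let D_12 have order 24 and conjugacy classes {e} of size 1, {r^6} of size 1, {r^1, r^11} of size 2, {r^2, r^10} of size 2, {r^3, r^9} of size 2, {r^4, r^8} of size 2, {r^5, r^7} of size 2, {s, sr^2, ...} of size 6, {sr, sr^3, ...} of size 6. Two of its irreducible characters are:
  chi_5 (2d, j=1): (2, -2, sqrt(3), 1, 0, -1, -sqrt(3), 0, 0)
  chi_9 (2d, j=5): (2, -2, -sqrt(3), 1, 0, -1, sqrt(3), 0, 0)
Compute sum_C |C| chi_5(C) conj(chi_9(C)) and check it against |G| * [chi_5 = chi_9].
Sum = 0; so <chi_5, chi_9> = 0 (distinct irreducibles are orthogonal).

Justification: Compute term by term over conjugacy classes (|C| * chi_5(C) * conj(chi_9(C))):
  1*(2)*conj(2) + 1*(-2)*conj(-2) + 2*(sqrt(3))*conj(-sqrt(3)) + 2*(1)*conj(1) + 2*(0)*conj(0) + 2*(-1)*conj(-1) + 2*(-sqrt(3))*conj(sqrt(3)) + 6*(0)*conj(0) + 6*(0)*conj(0)
  = (4) + (4) + (-6) + (2) + (0) + (2) + (-6) + (0) + (0)
  = 0.
Dividing by |G| = 24 gives 0/24 = 0, matching the row-orthogonality relation <chi_5, chi_9> = [chi_5 = chi_9].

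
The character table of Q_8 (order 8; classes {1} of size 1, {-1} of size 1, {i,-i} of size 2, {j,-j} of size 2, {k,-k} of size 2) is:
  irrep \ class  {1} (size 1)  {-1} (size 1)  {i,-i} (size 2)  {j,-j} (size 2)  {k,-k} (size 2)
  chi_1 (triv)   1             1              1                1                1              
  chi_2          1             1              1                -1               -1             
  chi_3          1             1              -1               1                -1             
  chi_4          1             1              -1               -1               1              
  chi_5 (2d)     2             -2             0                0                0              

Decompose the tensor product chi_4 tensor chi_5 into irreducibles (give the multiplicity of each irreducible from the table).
chi_4 tensor chi_5 = chi_5 (all other irreducibles have multiplicity 0).

Details: The character of a tensor product is the pointwise product (chi_4 * chi_5)(C) = chi_4(C) * chi_5(C):
  {1}: (1)*(2), {-1}: (1)*(-2), {i,-i}: (-1)*(0), {j,-j}: (-1)*(0), {k,-k}: (1)*(0)
so (chi_4 * chi_5) takes values
  {1} -> 2, {-1} -> -2, {i,-i} -> 0, {j,-j} -> 0, {k,-k} -> 0.
Now take the inner product of this character with each irreducible chi from the table, <chi_4*chi_5, chi> = (1/8) sum_C |C| (chi_4*chi_5)(C) conj(chi(C)):
  <chi_4*chi_5, chi_1> = (1/8)[1*(2)*conj(1) + 1*(-2)*conj(1) + 2*(0)*conj(1) + 2*(0)*conj(1) + 2*(0)*conj(1)]
      = (1/8)[(2) + (-2) + (0) + (0) + (0)] = 0/8 = 0
  <chi_4*chi_5, chi_2> = (1/8)[1*(2)*conj(1) + 1*(-2)*conj(1) + 2*(0)*conj(1) + 2*(0)*conj(-1) + 2*(0)*conj(-1)]
      = (1/8)[(2) + (-2) + (0) + (0) + (0)] = 0/8 = 0
  <chi_4*chi_5, chi_3> = (1/8)[1*(2)*conj(1) + 1*(-2)*conj(1) + 2*(0)*conj(-1) + 2*(0)*conj(1) + 2*(0)*conj(-1)]
      = (1/8)[(2) + (-2) + (0) + (0) + (0)] = 0/8 = 0
  <chi_4*chi_5, chi_4> = (1/8)[1*(2)*conj(1) + 1*(-2)*conj(1) + 2*(0)*conj(-1) + 2*(0)*conj(-1) + 2*(0)*conj(1)]
      = (1/8)[(2) + (-2) + (0) + (0) + (0)] = 0/8 = 0
  <chi_4*chi_5, chi_5> = (1/8)[1*(2)*conj(2) + 1*(-2)*conj(-2) + 2*(0)*conj(0) + 2*(0)*conj(0) + 2*(0)*conj(0)]
      = (1/8)[(4) + (4) + (0) + (0) + (0)] = 8/8 = 1
Hence the multiplicities are chi_5: 1. Dimension check: dim(chi_4)*dim(chi_5) = 1*2 = 2 and sum (mult * dim) = 1*2 = 2.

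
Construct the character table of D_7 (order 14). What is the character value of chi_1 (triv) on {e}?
Conjugacy classes: {e} of size 1, {r^1, r^6} of size 2, {r^2, r^5} of size 2, {r^3, r^4} of size 2, {s, sr, ..., sr^6} of size 7.
Character table:
  irrep \ class              {e} (size 1)  {r^1, r^6} (size 2)  {r^2, r^5} (size 2)  {r^3, r^4} (size 2)  {s, sr, ..., sr^6} (size 7)
  chi_1 (triv)               1             1                    1                    1                    1                          
  chi_2 (sign: r->1, s->-1)  1             1                    1                    1                    -1                         
  chi_3 (2d, j=1)            2             2*cos(2*pi/7)        -2*cos(3*pi/7)       -2*cos(pi/7)         0                          
  chi_4 (2d, j=2)            2             -2*cos(3*pi/7)       -2*cos(pi/7)         2*cos(2*pi/7)        0                          
  chi_5 (2d, j=3)            2             -2*cos(pi/7)         2*cos(2*pi/7)        -2*cos(3*pi/7)       0                          

Spot check: chi_1 (triv) on {e} = 1.

Explanation: D_7 has order 2*7 = 14 with 5 conjugacy classes, hence 5 irreducibles. Sum of squared dims 1 + 1 + 4 + 4 + 4 = 14 = |G|. Linear characters come from the abelianisation; the 2-dimensional irreps have character r^k -> 2*cos(2*pi*j*k/7), reflections -> 0.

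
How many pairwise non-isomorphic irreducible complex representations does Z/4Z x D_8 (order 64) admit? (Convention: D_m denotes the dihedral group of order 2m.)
28

Explanation: The number of irreducible complex representations of a finite group equals its number of conjugacy classes. For a direct product, #classes(G x H) = #classes(G) * #classes(H). Z/4Z has 4 classes (abelian), D_8 has 7 classes, so 4 * 7 = 28, so Z/4Z x D_8 (order 64) has exactly 28 irreducible complex representations.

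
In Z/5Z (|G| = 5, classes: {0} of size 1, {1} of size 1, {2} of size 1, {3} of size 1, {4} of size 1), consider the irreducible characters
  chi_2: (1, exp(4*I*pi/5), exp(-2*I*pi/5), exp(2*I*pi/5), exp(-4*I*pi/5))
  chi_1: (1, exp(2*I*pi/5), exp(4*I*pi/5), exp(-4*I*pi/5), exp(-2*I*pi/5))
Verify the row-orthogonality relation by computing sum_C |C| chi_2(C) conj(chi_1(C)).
Sum = 0; so <chi_2, chi_1> = 0 (distinct irreducibles are orthogonal).

Solution. Compute term by term over conjugacy classes (|C| * chi_2(C) * conj(chi_1(C))):
  1*(1)*conj(1) + 1*(exp(4*I*pi/5))*conj(exp(2*I*pi/5)) + 1*(exp(-2*I*pi/5))*conj(exp(4*I*pi/5)) + 1*(exp(2*I*pi/5))*conj(exp(-4*I*pi/5)) + 1*(exp(-4*I*pi/5))*conj(exp(-2*I*pi/5))
  = (1) + (exp(2*I*pi/5)) + (exp(4*I*pi/5)) + (exp(-4*I*pi/5)) + (exp(-2*I*pi/5))
  = 0.
(Exp terms are combined using exp(i*s)*conj(exp(i*t)) = exp(i*(s-t)), and sums of them are collapsed using the identity that for every m > 1 the m distinct m-th roots of unity sum to 0, e.g. 1 + exp(2*I*pi/3) + exp(-2*I*pi/3) = 0.)
Dividing by |G| = 5 gives 0/5 = 0, matching the row-orthogonality relation <chi_2, chi_1> = [chi_2 = chi_1].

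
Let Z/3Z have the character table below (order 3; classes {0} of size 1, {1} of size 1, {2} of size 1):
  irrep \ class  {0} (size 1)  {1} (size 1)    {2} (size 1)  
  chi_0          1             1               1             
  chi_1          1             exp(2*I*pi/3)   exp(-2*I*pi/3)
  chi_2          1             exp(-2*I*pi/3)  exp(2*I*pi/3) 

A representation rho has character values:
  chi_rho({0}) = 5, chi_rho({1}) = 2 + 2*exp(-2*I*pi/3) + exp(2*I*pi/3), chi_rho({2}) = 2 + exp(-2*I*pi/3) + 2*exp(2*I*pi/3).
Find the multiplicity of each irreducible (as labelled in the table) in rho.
Multiplicities: chi_0: 2, chi_1: 1, chi_2: 2.

Details: Use <chi_rho, chi> = (1/|G|) sum_C |C| * chi_rho(C) * conj(chi(C)) with |G| = 3 for each irreducible chi in the table:
  <chi_rho, chi_0> = (1/3)[1*(5)*conj(1) + 1*(2 + 2*exp(-2*I*pi/3) + exp(2*I*pi/3))*conj(1) + 1*(2 + exp(-2*I*pi/3) + 2*exp(2*I*pi/3))*conj(1)]
      = (1/3)[(5) + (2 + 2*exp(-2*I*pi/3) + exp(2*I*pi/3)) + (2 + exp(-2*I*pi/3) + 2*exp(2*I*pi/3))] = 6/3 = 2
  <chi_rho, chi_1> = (1/3)[1*(5)*conj(1) + 1*(2 + 2*exp(-2*I*pi/3) + exp(2*I*pi/3))*conj(exp(2*I*pi/3)) + 1*(2 + exp(-2*I*pi/3) + 2*exp(2*I*pi/3))*conj(exp(-2*I*pi/3))]
      = (1/3)[(5) + (-1) + (-1)] = 3/3 = 1
  <chi_rho, chi_2> = (1/3)[1*(5)*conj(1) + 1*(2 + 2*exp(-2*I*pi/3) + exp(2*I*pi/3))*conj(exp(-2*I*pi/3)) + 1*(2 + exp(-2*I*pi/3) + 2*exp(2*I*pi/3))*conj(exp(2*I*pi/3))]
      = (1/3)[(5) + (2 + exp(-2*I*pi/3) + 2*exp(2*I*pi/3)) + (2 + 2*exp(-2*I*pi/3) + exp(2*I*pi/3))] = 6/3 = 2
(Exp terms are combined using exp(i*s)*conj(exp(i*t)) = exp(i*(s-t)), and sums of them are collapsed using the identity that for every m > 1 the m distinct m-th roots of unity sum to 0, e.g. 1 + exp(2*I*pi/3) + exp(-2*I*pi/3) = 0.)
Dimension check: dim(rho) = sum (mult * dim) = 2*1 + 1*1 + 2*1 = 5 = chi_rho(e) = 5.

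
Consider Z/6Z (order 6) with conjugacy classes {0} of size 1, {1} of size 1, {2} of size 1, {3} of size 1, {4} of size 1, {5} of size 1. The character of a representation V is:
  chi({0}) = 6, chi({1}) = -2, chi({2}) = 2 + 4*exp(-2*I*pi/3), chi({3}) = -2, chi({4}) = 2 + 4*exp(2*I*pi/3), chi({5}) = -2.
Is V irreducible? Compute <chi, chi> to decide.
Not irreducible (reducible): <chi, chi> = 12 > 1.

Justification: <chi, chi> = (1/|G|) sum_C |C| * |chi(C)|^2 = (1/6)[1*|6|^2 + 1*|-2|^2 + 1*|2 + 4*exp(-2*I*pi/3)|^2 + 1*|-2|^2 + 1*|2 + 4*exp(2*I*pi/3)|^2 + 1*|-2|^2]
  = (1/6)[(36) + (4) + (12) + (4) + (12) + (4)] = 72/6 = 12.
(Exp terms are combined using exp(i*s)*conj(exp(i*t)) = exp(i*(s-t)), and sums of them are collapsed using the identity that for every m > 1 the m distinct m-th roots of unity sum to 0, e.g. 1 + exp(2*I*pi/3) + exp(-2*I*pi/3) = 0.)
A character is irreducible iff <chi, chi> = 1, so this representation is reducible.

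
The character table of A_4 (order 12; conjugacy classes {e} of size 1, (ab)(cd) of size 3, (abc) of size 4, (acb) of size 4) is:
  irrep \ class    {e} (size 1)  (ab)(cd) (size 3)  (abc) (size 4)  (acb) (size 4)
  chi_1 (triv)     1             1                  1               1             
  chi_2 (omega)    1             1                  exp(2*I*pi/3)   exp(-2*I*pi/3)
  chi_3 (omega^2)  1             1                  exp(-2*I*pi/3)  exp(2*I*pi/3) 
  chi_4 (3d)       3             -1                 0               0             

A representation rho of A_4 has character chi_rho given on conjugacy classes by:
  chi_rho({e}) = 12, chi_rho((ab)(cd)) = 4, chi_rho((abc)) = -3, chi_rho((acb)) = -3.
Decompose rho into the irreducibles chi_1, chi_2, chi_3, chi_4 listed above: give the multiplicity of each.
Multiplicities: chi_1: 0, chi_2: 3, chi_3: 3, chi_4: 2.

Why: Use <chi_rho, chi> = (1/|G|) sum_C |C| * chi_rho(C) * conj(chi(C)) with |G| = 12 for each irreducible chi in the table:
  <chi_rho, chi_1> = (1/12)[1*(12)*conj(1) + 3*(4)*conj(1) + 4*(-3)*conj(1) + 4*(-3)*conj(1)]
      = (1/12)[(12) + (12) + (-12) + (-12)] = 0/12 = 0
  <chi_rho, chi_2> = (1/12)[1*(12)*conj(1) + 3*(4)*conj(1) + 4*(-3)*conj(exp(2*I*pi/3)) + 4*(-3)*conj(exp(-2*I*pi/3))]
      = (1/12)[(12) + (12) + (12 + 12*exp(2*I*pi/3)) + (12 + 12*exp(-2*I*pi/3))] = 36/12 = 3
  <chi_rho, chi_3> = (1/12)[1*(12)*conj(1) + 3*(4)*conj(1) + 4*(-3)*conj(exp(-2*I*pi/3)) + 4*(-3)*conj(exp(2*I*pi/3))]
      = (1/12)[(12) + (12) + (12 + 12*exp(-2*I*pi/3)) + (12 + 12*exp(2*I*pi/3))] = 36/12 = 3
  <chi_rho, chi_4> = (1/12)[1*(12)*conj(3) + 3*(4)*conj(-1) + 4*(-3)*conj(0) + 4*(-3)*conj(0)]
      = (1/12)[(36) + (-12) + (0) + (0)] = 24/12 = 2
(Exp terms are combined using exp(i*s)*conj(exp(i*t)) = exp(i*(s-t)), and sums of them are collapsed using the identity that for every m > 1 the m distinct m-th roots of unity sum to 0, e.g. 1 + exp(2*I*pi/3) + exp(-2*I*pi/3) = 0.)
Dimension check: dim(rho) = sum (mult * dim) = 0*1 + 3*1 + 3*1 + 2*3 = 12 = chi_rho(e) = 12.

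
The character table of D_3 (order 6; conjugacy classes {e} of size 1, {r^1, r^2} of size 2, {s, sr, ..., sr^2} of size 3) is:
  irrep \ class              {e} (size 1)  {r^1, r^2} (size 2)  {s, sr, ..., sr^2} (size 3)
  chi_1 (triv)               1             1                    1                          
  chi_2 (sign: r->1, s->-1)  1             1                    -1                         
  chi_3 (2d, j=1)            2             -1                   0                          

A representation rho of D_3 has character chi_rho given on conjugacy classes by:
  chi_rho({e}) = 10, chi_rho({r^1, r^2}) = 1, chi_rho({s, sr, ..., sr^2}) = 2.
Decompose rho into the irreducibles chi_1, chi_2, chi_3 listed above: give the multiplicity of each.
Multiplicities: chi_1: 3, chi_2: 1, chi_3: 3.

Justification: Use <chi_rho, chi> = (1/|G|) sum_C |C| * chi_rho(C) * conj(chi(C)) with |G| = 6 for each irreducible chi in the table:
  <chi_rho, chi_1> = (1/6)[1*(10)*conj(1) + 2*(1)*conj(1) + 3*(2)*conj(1)]
      = (1/6)[(10) + (2) + (6)] = 18/6 = 3
  <chi_rho, chi_2> = (1/6)[1*(10)*conj(1) + 2*(1)*conj(1) + 3*(2)*conj(-1)]
      = (1/6)[(10) + (2) + (-6)] = 6/6 = 1
  <chi_rho, chi_3> = (1/6)[1*(10)*conj(2) + 2*(1)*conj(-1) + 3*(2)*conj(0)]
      = (1/6)[(20) + (-2) + (0)] = 18/6 = 3
Dimension check: dim(rho) = sum (mult * dim) = 3*1 + 1*1 + 3*2 = 10 = chi_rho(e) = 10.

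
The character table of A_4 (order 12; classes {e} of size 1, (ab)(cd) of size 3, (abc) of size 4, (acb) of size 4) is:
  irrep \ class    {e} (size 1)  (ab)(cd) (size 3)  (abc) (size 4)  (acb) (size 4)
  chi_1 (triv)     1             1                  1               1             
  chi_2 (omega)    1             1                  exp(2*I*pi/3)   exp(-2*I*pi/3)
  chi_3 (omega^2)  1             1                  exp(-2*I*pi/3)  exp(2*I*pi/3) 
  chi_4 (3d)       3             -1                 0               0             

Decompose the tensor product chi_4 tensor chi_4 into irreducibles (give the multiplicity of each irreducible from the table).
chi_4 tensor chi_4 = chi_1 + chi_2 + chi_3 + 2*chi_4 (all other irreducibles have multiplicity 0).

Details: The character of a tensor product is the pointwise product (chi_4 * chi_4)(C) = chi_4(C) * chi_4(C):
  {e}: (3)*(3), (ab)(cd): (-1)*(-1), (abc): (0)*(0), (acb): (0)*(0)
so (chi_4 * chi_4) takes values
  {e} -> 9, (ab)(cd) -> 1, (abc) -> 0, (acb) -> 0.
Now take the inner product of this character with each irreducible chi from the table, <chi_4*chi_4, chi> = (1/12) sum_C |C| (chi_4*chi_4)(C) conj(chi(C)):
  <chi_4*chi_4, chi_1> = (1/12)[1*(9)*conj(1) + 3*(1)*conj(1) + 4*(0)*conj(1) + 4*(0)*conj(1)]
      = (1/12)[(9) + (3) + (0) + (0)] = 12/12 = 1
  <chi_4*chi_4, chi_2> = (1/12)[1*(9)*conj(1) + 3*(1)*conj(1) + 4*(0)*conj(exp(2*I*pi/3)) + 4*(0)*conj(exp(-2*I*pi/3))]
      = (1/12)[(9) + (3) + (0) + (0)] = 12/12 = 1
  <chi_4*chi_4, chi_3> = (1/12)[1*(9)*conj(1) + 3*(1)*conj(1) + 4*(0)*conj(exp(-2*I*pi/3)) + 4*(0)*conj(exp(2*I*pi/3))]
      = (1/12)[(9) + (3) + (0) + (0)] = 12/12 = 1
  <chi_4*chi_4, chi_4> = (1/12)[1*(9)*conj(3) + 3*(1)*conj(-1) + 4*(0)*conj(0) + 4*(0)*conj(0)]
      = (1/12)[(27) + (-3) + (0) + (0)] = 24/12 = 2
(Exp terms are combined using exp(i*s)*conj(exp(i*t)) = exp(i*(s-t)), and sums of them are collapsed using the identity that for every m > 1 the m distinct m-th roots of unity sum to 0, e.g. 1 + exp(2*I*pi/3) + exp(-2*I*pi/3) = 0.)
Hence the multiplicities are chi_1: 1, chi_2: 1, chi_3: 1, chi_4: 2. Dimension check: dim(chi_4)*dim(chi_4) = 3*3 = 9 and sum (mult * dim) = 1*1 + 1*1 + 1*1 + 2*3 = 9.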